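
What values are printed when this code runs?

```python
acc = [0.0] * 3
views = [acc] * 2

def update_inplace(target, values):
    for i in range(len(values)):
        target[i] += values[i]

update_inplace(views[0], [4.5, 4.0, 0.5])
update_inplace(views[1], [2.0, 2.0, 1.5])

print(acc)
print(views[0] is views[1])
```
[6.5, 6.0, 2.0]
True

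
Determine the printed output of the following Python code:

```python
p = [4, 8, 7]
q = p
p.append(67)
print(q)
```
[4, 8, 7, 67]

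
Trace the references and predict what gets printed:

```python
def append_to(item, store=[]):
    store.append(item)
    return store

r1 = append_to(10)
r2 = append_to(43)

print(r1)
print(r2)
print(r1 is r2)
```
[10, 43]
[10, 43]
True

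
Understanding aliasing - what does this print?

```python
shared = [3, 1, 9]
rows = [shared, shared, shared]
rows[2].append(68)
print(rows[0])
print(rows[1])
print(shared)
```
[3, 1, 9, 68]
[3, 1, 9, 68]
[3, 1, 9, 68]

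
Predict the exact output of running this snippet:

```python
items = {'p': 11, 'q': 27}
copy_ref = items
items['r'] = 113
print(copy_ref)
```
{'p': 11, 'q': 27, 'r': 113}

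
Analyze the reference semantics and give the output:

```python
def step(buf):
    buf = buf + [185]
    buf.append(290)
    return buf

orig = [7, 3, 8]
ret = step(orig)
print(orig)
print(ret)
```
[7, 3, 8]
[7, 3, 8, 185, 290]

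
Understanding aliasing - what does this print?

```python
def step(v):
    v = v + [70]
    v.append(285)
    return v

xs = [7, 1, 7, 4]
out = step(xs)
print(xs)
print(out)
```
[7, 1, 7, 4]
[7, 1, 7, 4, 70, 285]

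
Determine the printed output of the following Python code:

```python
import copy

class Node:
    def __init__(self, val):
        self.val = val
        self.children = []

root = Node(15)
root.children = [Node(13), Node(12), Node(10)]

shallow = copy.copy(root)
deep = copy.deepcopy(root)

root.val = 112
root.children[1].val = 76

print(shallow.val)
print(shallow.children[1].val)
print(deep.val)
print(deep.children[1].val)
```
15
76
15
12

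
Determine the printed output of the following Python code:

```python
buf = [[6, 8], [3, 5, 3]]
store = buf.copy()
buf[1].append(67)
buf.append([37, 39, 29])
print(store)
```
[[6, 8], [3, 5, 3, 67]]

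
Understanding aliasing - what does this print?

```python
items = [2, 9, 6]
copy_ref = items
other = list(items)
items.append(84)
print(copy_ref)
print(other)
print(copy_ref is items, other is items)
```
[2, 9, 6, 84]
[2, 9, 6]
True False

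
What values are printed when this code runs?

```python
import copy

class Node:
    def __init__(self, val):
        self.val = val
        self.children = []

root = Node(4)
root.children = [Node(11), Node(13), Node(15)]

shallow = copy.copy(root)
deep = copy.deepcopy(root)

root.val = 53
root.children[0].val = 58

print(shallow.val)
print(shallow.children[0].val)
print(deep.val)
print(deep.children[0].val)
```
4
58
4
11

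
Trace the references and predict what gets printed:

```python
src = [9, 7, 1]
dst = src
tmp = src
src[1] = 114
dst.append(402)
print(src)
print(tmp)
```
[9, 114, 1, 402]
[9, 114, 1, 402]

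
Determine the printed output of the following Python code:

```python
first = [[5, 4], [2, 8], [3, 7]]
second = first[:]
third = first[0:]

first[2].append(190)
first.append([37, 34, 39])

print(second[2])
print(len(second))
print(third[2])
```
[3, 7, 190]
3
[3, 7, 190]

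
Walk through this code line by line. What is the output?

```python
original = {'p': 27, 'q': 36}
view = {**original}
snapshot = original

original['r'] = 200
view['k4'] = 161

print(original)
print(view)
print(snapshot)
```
{'p': 27, 'q': 36, 'r': 200}
{'p': 27, 'q': 36, 'k4': 161}
{'p': 27, 'q': 36, 'r': 200}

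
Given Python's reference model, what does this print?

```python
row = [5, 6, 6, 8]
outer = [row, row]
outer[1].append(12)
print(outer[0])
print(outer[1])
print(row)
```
[5, 6, 6, 8, 12]
[5, 6, 6, 8, 12]
[5, 6, 6, 8, 12]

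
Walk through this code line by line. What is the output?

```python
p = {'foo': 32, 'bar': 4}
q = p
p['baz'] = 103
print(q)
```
{'foo': 32, 'bar': 4, 'baz': 103}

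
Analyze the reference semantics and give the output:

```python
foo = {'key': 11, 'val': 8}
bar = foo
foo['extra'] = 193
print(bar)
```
{'key': 11, 'val': 8, 'extra': 193}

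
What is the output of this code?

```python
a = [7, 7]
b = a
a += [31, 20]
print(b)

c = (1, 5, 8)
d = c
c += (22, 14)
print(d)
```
[7, 7, 31, 20]
(1, 5, 8)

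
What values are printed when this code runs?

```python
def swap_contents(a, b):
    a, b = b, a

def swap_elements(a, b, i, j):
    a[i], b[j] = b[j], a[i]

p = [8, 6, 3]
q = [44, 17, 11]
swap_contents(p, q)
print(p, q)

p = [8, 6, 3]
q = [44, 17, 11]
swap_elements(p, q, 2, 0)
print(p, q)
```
[8, 6, 3] [44, 17, 11]
[8, 6, 44] [3, 17, 11]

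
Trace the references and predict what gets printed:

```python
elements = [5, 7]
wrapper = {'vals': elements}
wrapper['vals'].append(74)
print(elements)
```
[5, 7, 74]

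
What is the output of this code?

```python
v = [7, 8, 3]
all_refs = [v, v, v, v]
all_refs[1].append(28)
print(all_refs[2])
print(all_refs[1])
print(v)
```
[7, 8, 3, 28]
[7, 8, 3, 28]
[7, 8, 3, 28]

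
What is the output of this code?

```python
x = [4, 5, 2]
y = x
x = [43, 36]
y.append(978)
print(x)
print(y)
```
[43, 36]
[4, 5, 2, 978]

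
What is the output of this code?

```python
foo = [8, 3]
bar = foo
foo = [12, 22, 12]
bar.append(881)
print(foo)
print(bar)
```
[12, 22, 12]
[8, 3, 881]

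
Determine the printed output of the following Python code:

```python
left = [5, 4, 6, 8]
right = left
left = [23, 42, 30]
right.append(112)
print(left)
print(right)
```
[23, 42, 30]
[5, 4, 6, 8, 112]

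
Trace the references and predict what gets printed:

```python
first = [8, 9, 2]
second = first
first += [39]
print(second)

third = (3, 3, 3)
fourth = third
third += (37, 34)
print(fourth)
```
[8, 9, 2, 39]
(3, 3, 3)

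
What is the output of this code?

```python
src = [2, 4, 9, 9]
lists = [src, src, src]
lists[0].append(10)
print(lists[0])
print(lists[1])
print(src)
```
[2, 4, 9, 9, 10]
[2, 4, 9, 9, 10]
[2, 4, 9, 9, 10]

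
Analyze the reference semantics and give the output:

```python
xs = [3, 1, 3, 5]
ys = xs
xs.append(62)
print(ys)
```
[3, 1, 3, 5, 62]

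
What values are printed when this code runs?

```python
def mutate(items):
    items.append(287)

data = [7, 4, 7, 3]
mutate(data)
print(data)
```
[7, 4, 7, 3, 287]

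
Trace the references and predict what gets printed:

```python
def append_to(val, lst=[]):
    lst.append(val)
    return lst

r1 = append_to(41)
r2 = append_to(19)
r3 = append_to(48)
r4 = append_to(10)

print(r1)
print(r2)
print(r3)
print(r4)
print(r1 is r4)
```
[41, 19, 48, 10]
[41, 19, 48, 10]
[41, 19, 48, 10]
[41, 19, 48, 10]
True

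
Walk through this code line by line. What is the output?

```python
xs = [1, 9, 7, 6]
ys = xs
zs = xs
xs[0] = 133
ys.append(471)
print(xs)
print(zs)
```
[133, 9, 7, 6, 471]
[133, 9, 7, 6, 471]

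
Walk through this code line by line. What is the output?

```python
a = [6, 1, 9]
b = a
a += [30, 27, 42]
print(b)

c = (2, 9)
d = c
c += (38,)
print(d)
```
[6, 1, 9, 30, 27, 42]
(2, 9)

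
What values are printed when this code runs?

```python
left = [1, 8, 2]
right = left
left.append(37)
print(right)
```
[1, 8, 2, 37]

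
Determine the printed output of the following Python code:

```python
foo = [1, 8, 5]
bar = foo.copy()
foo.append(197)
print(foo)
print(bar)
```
[1, 8, 5, 197]
[1, 8, 5]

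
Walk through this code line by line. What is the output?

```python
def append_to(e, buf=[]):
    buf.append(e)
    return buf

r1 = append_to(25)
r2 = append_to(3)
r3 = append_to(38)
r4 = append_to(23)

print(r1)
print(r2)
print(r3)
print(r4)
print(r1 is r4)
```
[25, 3, 38, 23]
[25, 3, 38, 23]
[25, 3, 38, 23]
[25, 3, 38, 23]
True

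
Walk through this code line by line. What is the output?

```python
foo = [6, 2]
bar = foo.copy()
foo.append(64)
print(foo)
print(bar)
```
[6, 2, 64]
[6, 2]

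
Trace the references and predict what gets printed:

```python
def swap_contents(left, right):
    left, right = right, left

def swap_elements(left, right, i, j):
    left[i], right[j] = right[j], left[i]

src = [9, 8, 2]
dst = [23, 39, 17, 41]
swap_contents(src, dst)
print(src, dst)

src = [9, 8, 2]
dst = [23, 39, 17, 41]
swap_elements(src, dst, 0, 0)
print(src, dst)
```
[9, 8, 2] [23, 39, 17, 41]
[23, 8, 2] [9, 39, 17, 41]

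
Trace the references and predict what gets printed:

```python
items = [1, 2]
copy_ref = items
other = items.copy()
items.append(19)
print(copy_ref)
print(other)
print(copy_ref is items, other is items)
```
[1, 2, 19]
[1, 2]
True False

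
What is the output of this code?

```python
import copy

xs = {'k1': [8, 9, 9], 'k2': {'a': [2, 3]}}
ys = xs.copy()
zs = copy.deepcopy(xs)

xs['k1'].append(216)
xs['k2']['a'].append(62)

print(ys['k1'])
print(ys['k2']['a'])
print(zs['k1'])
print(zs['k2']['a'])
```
[8, 9, 9, 216]
[2, 3, 62]
[8, 9, 9]
[2, 3]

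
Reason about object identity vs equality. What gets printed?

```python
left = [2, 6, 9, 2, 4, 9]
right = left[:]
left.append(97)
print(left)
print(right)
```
[2, 6, 9, 2, 4, 9, 97]
[2, 6, 9, 2, 4, 9]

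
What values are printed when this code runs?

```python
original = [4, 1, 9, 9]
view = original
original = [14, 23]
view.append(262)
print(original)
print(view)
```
[14, 23]
[4, 1, 9, 9, 262]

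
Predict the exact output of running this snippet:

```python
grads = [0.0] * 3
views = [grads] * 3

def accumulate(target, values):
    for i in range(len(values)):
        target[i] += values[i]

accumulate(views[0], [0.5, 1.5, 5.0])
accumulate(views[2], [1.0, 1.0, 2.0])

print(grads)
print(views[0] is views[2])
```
[1.5, 2.5, 7.0]
True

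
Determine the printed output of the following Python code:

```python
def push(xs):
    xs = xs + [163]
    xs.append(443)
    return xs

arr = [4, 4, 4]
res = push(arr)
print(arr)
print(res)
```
[4, 4, 4]
[4, 4, 4, 163, 443]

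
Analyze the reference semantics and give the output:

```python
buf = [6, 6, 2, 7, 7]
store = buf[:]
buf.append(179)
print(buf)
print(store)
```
[6, 6, 2, 7, 7, 179]
[6, 6, 2, 7, 7]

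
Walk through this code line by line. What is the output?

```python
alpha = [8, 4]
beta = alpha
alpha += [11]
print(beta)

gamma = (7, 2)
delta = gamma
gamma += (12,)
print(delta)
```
[8, 4, 11]
(7, 2)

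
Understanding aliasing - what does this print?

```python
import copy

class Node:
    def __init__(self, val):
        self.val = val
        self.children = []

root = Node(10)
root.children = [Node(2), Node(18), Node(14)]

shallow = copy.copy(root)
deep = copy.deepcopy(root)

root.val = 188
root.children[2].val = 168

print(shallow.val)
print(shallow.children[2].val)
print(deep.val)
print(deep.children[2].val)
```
10
168
10
14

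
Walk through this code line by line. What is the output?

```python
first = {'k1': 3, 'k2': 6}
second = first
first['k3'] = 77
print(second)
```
{'k1': 3, 'k2': 6, 'k3': 77}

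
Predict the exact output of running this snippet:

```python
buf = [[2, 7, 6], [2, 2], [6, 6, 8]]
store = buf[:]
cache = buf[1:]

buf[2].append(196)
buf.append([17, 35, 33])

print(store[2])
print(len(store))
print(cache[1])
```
[6, 6, 8, 196]
3
[6, 6, 8, 196]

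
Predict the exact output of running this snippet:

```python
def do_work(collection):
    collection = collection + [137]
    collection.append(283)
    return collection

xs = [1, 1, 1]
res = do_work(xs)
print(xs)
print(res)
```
[1, 1, 1]
[1, 1, 1, 137, 283]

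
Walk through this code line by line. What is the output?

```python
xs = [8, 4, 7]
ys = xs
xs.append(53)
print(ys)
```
[8, 4, 7, 53]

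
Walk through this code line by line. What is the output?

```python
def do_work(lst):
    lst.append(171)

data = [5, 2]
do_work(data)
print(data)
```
[5, 2, 171]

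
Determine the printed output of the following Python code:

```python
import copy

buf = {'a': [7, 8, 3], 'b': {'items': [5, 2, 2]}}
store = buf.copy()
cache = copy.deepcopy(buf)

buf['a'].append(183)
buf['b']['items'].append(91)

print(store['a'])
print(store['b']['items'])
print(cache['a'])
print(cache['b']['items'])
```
[7, 8, 3, 183]
[5, 2, 2, 91]
[7, 8, 3]
[5, 2, 2]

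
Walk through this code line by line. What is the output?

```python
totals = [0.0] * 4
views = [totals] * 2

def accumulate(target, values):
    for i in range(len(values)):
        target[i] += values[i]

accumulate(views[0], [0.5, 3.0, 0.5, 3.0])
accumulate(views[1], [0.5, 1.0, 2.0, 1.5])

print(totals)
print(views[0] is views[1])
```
[1.0, 4.0, 2.5, 4.5]
True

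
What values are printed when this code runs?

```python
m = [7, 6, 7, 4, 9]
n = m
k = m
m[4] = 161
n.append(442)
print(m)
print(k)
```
[7, 6, 7, 4, 161, 442]
[7, 6, 7, 4, 161, 442]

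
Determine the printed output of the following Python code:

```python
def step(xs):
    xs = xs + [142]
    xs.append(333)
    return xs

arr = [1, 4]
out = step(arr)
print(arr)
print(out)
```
[1, 4]
[1, 4, 142, 333]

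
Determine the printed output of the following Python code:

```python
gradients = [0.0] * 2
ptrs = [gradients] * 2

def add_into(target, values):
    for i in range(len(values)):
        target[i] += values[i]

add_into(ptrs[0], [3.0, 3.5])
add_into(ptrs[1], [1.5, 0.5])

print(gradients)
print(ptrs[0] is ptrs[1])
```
[4.5, 4.0]
True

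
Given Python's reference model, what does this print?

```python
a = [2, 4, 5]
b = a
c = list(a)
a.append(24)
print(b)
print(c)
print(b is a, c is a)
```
[2, 4, 5, 24]
[2, 4, 5]
True False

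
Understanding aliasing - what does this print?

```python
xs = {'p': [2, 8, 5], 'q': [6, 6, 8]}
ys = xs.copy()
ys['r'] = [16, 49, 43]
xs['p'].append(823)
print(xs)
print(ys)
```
{'p': [2, 8, 5, 823], 'q': [6, 6, 8]}
{'p': [2, 8, 5, 823], 'q': [6, 6, 8], 'r': [16, 49, 43]}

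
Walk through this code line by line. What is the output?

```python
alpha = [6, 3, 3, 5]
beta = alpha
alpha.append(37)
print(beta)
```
[6, 3, 3, 5, 37]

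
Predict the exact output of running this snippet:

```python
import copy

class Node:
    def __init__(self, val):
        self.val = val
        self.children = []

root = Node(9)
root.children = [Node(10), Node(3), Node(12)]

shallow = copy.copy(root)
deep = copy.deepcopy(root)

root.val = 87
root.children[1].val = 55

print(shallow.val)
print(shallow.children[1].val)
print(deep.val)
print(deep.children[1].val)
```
9
55
9
3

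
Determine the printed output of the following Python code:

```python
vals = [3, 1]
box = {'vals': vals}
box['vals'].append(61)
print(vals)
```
[3, 1, 61]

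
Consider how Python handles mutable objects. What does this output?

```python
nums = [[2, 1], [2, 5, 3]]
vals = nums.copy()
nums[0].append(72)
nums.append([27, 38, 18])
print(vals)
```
[[2, 1, 72], [2, 5, 3]]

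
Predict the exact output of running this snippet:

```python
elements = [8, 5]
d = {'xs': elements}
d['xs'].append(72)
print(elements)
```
[8, 5, 72]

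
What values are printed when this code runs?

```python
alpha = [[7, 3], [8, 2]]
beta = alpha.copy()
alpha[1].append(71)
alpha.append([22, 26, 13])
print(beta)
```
[[7, 3], [8, 2, 71]]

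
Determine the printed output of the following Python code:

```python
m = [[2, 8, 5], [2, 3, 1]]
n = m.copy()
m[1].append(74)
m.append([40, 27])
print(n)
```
[[2, 8, 5], [2, 3, 1, 74]]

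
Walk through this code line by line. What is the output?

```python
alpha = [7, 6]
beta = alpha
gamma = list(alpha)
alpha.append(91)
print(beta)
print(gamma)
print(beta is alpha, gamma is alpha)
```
[7, 6, 91]
[7, 6]
True False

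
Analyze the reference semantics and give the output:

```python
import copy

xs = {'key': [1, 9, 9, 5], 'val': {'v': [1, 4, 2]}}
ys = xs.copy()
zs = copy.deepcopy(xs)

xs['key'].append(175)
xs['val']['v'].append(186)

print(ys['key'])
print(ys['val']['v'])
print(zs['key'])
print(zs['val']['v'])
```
[1, 9, 9, 5, 175]
[1, 4, 2, 186]
[1, 9, 9, 5]
[1, 4, 2]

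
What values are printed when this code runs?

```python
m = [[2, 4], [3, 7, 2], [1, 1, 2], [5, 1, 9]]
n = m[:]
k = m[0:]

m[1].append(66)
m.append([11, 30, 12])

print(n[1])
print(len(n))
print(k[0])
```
[3, 7, 2, 66]
4
[2, 4]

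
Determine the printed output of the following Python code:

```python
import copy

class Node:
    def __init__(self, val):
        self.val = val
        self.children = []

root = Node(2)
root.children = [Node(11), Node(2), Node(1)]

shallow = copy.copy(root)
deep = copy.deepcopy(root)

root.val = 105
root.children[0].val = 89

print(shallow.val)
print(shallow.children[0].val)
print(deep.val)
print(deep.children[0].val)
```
2
89
2
11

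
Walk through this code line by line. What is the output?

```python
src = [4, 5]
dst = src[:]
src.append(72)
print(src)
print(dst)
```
[4, 5, 72]
[4, 5]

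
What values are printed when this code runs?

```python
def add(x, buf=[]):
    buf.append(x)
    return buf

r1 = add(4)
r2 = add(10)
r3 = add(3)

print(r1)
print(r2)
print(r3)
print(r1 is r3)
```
[4, 10, 3]
[4, 10, 3]
[4, 10, 3]
True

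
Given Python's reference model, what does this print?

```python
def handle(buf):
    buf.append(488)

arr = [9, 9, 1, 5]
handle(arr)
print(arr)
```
[9, 9, 1, 5, 488]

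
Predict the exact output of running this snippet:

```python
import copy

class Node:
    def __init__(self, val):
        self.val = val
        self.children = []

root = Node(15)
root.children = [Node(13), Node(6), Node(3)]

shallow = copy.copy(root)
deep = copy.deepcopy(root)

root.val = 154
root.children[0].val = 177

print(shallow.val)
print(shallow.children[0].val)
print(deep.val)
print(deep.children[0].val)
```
15
177
15
13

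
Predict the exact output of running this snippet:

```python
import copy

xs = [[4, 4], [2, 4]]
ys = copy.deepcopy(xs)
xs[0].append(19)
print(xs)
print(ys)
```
[[4, 4, 19], [2, 4]]
[[4, 4], [2, 4]]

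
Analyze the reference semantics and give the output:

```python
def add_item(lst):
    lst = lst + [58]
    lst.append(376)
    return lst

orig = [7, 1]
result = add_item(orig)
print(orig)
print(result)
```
[7, 1]
[7, 1, 58, 376]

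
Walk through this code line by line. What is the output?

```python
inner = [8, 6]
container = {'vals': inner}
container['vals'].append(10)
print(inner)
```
[8, 6, 10]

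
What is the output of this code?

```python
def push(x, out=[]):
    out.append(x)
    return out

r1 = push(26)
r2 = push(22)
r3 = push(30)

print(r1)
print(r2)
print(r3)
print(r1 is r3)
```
[26, 22, 30]
[26, 22, 30]
[26, 22, 30]
True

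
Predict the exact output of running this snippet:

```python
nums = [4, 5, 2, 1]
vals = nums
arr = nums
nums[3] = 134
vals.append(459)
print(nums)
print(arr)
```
[4, 5, 2, 134, 459]
[4, 5, 2, 134, 459]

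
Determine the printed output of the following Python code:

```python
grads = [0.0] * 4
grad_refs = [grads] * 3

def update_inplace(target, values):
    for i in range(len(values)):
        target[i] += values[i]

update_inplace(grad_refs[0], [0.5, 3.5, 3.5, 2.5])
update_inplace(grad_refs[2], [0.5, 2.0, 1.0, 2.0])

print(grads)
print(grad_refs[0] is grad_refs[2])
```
[1.0, 5.5, 4.5, 4.5]
True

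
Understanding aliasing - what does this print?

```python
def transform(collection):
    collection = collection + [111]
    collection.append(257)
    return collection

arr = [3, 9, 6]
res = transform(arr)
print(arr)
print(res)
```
[3, 9, 6]
[3, 9, 6, 111, 257]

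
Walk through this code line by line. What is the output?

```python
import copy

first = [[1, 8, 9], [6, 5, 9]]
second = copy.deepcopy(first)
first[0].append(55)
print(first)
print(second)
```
[[1, 8, 9, 55], [6, 5, 9]]
[[1, 8, 9], [6, 5, 9]]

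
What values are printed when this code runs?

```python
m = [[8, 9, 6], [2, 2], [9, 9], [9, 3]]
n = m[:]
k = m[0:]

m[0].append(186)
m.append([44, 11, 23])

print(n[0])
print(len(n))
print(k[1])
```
[8, 9, 6, 186]
4
[2, 2]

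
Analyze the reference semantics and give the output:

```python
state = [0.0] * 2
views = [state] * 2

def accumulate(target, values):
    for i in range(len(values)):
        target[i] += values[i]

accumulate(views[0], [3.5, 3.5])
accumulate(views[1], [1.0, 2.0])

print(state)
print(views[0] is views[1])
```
[4.5, 5.5]
True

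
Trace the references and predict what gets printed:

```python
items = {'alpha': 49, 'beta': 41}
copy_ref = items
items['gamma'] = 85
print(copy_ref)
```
{'alpha': 49, 'beta': 41, 'gamma': 85}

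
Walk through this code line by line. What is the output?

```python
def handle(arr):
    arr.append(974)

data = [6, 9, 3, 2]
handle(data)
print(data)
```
[6, 9, 3, 2, 974]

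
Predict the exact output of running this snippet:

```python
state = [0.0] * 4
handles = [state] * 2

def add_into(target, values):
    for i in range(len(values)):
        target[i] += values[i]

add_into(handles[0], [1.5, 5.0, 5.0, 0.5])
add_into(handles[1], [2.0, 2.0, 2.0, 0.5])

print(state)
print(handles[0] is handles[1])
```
[3.5, 7.0, 7.0, 1.0]
True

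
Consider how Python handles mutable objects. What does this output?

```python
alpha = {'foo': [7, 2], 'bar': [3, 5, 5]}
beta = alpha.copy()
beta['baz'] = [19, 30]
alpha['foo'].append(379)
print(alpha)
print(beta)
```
{'foo': [7, 2, 379], 'bar': [3, 5, 5]}
{'foo': [7, 2, 379], 'bar': [3, 5, 5], 'baz': [19, 30]}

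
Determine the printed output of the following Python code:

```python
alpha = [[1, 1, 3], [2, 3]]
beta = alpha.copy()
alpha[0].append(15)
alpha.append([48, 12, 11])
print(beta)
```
[[1, 1, 3, 15], [2, 3]]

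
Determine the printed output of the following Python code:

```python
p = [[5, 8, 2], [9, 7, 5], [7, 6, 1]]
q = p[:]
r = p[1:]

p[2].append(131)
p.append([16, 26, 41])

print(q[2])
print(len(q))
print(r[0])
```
[7, 6, 1, 131]
3
[9, 7, 5]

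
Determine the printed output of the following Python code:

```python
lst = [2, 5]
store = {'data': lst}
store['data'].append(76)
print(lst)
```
[2, 5, 76]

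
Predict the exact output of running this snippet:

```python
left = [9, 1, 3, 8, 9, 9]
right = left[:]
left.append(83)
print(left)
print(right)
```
[9, 1, 3, 8, 9, 9, 83]
[9, 1, 3, 8, 9, 9]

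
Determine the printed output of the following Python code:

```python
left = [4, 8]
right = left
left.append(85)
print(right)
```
[4, 8, 85]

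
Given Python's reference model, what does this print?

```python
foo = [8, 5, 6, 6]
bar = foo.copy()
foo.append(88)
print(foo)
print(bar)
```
[8, 5, 6, 6, 88]
[8, 5, 6, 6]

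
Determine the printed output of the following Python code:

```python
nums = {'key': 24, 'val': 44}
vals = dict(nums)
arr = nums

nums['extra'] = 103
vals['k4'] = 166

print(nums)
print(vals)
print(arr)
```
{'key': 24, 'val': 44, 'extra': 103}
{'key': 24, 'val': 44, 'k4': 166}
{'key': 24, 'val': 44, 'extra': 103}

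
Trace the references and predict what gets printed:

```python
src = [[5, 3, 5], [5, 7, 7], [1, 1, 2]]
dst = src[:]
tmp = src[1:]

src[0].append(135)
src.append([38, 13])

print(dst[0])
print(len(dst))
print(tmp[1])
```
[5, 3, 5, 135]
3
[1, 1, 2]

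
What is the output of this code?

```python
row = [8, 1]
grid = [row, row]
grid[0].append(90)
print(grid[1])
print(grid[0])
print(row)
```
[8, 1, 90]
[8, 1, 90]
[8, 1, 90]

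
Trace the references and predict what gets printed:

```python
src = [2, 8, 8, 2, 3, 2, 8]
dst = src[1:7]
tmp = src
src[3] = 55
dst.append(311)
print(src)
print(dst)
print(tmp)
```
[2, 8, 8, 55, 3, 2, 8]
[8, 8, 2, 3, 2, 8, 311]
[2, 8, 8, 55, 3, 2, 8]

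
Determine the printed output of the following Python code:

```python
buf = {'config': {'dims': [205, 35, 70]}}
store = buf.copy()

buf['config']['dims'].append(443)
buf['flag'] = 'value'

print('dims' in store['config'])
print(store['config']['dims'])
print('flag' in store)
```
True
[205, 35, 70, 443]
False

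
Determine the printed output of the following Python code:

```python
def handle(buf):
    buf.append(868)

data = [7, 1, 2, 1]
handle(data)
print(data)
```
[7, 1, 2, 1, 868]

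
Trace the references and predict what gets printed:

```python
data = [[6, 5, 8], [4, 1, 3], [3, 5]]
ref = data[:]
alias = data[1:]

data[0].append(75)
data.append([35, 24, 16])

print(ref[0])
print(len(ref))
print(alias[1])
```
[6, 5, 8, 75]
3
[3, 5]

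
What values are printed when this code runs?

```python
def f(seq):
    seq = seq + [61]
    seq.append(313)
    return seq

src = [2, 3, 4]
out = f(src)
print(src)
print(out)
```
[2, 3, 4]
[2, 3, 4, 61, 313]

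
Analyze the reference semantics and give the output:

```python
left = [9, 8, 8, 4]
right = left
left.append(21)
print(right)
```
[9, 8, 8, 4, 21]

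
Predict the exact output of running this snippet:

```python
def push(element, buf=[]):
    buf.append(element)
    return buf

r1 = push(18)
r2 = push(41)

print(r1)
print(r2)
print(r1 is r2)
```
[18, 41]
[18, 41]
True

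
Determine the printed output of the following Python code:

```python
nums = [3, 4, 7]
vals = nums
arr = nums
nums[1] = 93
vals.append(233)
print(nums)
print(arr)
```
[3, 93, 7, 233]
[3, 93, 7, 233]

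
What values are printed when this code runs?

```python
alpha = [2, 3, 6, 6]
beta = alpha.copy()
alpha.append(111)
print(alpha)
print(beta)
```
[2, 3, 6, 6, 111]
[2, 3, 6, 6]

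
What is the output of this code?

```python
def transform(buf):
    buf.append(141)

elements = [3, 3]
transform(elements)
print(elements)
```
[3, 3, 141]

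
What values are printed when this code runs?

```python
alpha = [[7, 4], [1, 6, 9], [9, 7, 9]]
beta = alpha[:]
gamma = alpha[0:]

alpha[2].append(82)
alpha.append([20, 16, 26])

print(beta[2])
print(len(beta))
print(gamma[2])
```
[9, 7, 9, 82]
3
[9, 7, 9, 82]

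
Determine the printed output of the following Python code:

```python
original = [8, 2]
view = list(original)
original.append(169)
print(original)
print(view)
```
[8, 2, 169]
[8, 2]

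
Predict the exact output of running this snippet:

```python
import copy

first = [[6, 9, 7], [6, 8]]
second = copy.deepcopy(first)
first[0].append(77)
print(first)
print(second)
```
[[6, 9, 7, 77], [6, 8]]
[[6, 9, 7], [6, 8]]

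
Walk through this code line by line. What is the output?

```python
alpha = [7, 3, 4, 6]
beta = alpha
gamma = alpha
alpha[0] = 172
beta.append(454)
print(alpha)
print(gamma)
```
[172, 3, 4, 6, 454]
[172, 3, 4, 6, 454]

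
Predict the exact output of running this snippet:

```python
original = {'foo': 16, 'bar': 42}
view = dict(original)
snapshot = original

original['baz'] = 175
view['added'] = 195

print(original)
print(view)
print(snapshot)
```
{'foo': 16, 'bar': 42, 'baz': 175}
{'foo': 16, 'bar': 42, 'added': 195}
{'foo': 16, 'bar': 42, 'baz': 175}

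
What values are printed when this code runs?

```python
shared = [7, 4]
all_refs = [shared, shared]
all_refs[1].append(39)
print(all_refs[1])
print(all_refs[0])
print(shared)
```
[7, 4, 39]
[7, 4, 39]
[7, 4, 39]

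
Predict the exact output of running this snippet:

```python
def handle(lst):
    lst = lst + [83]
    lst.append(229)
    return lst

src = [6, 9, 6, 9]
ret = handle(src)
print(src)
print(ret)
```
[6, 9, 6, 9]
[6, 9, 6, 9, 83, 229]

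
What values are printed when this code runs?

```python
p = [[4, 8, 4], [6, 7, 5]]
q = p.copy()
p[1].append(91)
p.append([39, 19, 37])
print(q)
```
[[4, 8, 4], [6, 7, 5, 91]]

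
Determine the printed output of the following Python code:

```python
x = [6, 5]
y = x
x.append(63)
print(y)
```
[6, 5, 63]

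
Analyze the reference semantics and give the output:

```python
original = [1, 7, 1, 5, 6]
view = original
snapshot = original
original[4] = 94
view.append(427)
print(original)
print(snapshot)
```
[1, 7, 1, 5, 94, 427]
[1, 7, 1, 5, 94, 427]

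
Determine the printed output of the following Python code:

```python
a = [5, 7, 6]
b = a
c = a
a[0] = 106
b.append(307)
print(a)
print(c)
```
[106, 7, 6, 307]
[106, 7, 6, 307]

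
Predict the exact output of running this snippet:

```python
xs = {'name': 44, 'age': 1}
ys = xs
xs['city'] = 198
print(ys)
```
{'name': 44, 'age': 1, 'city': 198}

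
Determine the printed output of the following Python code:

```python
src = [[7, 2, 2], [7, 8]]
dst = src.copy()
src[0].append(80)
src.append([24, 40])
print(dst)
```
[[7, 2, 2, 80], [7, 8]]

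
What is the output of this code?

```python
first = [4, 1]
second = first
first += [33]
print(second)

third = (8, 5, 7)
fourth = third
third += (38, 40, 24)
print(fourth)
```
[4, 1, 33]
(8, 5, 7)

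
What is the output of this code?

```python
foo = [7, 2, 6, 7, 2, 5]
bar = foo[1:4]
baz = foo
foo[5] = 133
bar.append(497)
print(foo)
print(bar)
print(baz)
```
[7, 2, 6, 7, 2, 133]
[2, 6, 7, 497]
[7, 2, 6, 7, 2, 133]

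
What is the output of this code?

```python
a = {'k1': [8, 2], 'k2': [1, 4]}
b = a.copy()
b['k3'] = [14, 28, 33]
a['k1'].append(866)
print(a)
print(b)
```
{'k1': [8, 2, 866], 'k2': [1, 4]}
{'k1': [8, 2, 866], 'k2': [1, 4], 'k3': [14, 28, 33]}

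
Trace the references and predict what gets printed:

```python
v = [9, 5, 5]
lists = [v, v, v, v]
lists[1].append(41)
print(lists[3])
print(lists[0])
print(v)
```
[9, 5, 5, 41]
[9, 5, 5, 41]
[9, 5, 5, 41]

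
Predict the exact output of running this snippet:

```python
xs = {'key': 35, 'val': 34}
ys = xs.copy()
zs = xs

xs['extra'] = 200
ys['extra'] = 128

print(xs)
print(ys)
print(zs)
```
{'key': 35, 'val': 34, 'extra': 200}
{'key': 35, 'val': 34, 'extra': 128}
{'key': 35, 'val': 34, 'extra': 200}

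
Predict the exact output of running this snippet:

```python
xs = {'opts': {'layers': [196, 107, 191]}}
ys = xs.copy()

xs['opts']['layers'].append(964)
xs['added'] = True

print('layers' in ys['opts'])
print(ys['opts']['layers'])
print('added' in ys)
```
True
[196, 107, 191, 964]
False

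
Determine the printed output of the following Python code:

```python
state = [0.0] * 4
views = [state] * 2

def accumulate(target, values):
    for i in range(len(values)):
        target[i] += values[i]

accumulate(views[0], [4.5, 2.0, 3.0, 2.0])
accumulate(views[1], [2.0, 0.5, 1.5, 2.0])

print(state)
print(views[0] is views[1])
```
[6.5, 2.5, 4.5, 4.0]
True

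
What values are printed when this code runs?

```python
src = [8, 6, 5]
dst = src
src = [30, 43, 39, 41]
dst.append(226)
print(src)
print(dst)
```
[30, 43, 39, 41]
[8, 6, 5, 226]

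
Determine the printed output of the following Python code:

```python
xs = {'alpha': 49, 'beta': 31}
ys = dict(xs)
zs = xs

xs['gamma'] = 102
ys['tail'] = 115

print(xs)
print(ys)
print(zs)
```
{'alpha': 49, 'beta': 31, 'gamma': 102}
{'alpha': 49, 'beta': 31, 'tail': 115}
{'alpha': 49, 'beta': 31, 'gamma': 102}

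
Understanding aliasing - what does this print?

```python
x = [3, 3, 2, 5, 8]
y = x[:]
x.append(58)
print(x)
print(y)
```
[3, 3, 2, 5, 8, 58]
[3, 3, 2, 5, 8]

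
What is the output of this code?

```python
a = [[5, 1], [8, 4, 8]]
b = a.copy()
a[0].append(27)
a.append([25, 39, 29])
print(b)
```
[[5, 1, 27], [8, 4, 8]]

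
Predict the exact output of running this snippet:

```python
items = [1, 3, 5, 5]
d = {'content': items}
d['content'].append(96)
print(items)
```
[1, 3, 5, 5, 96]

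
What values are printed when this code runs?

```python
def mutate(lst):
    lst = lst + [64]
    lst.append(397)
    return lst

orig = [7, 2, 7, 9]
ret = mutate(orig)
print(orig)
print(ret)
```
[7, 2, 7, 9]
[7, 2, 7, 9, 64, 397]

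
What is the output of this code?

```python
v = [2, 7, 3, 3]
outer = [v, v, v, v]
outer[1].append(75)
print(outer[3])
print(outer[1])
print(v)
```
[2, 7, 3, 3, 75]
[2, 7, 3, 3, 75]
[2, 7, 3, 3, 75]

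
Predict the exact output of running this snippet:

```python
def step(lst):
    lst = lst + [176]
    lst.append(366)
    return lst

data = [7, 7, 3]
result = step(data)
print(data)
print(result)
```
[7, 7, 3]
[7, 7, 3, 176, 366]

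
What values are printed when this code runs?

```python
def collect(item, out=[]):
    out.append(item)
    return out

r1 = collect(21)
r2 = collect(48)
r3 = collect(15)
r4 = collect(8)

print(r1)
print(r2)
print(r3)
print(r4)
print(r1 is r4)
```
[21, 48, 15, 8]
[21, 48, 15, 8]
[21, 48, 15, 8]
[21, 48, 15, 8]
True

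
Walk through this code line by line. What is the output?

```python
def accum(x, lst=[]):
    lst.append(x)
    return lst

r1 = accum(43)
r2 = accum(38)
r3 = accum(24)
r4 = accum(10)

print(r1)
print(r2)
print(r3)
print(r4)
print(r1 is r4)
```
[43, 38, 24, 10]
[43, 38, 24, 10]
[43, 38, 24, 10]
[43, 38, 24, 10]
True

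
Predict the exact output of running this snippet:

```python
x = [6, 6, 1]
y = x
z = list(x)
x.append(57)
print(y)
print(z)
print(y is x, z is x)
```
[6, 6, 1, 57]
[6, 6, 1]
True False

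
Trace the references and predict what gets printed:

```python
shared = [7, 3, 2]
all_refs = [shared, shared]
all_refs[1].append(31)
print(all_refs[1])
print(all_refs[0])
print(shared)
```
[7, 3, 2, 31]
[7, 3, 2, 31]
[7, 3, 2, 31]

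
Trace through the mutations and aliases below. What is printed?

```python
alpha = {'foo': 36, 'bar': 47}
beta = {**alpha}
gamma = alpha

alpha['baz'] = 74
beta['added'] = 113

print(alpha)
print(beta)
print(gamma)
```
{'foo': 36, 'bar': 47, 'baz': 74}
{'foo': 36, 'bar': 47, 'added': 113}
{'foo': 36, 'bar': 47, 'baz': 74}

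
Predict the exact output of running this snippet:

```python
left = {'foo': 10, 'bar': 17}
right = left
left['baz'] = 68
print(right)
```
{'foo': 10, 'bar': 17, 'baz': 68}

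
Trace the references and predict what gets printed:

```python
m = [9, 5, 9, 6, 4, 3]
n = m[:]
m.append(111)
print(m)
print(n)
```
[9, 5, 9, 6, 4, 3, 111]
[9, 5, 9, 6, 4, 3]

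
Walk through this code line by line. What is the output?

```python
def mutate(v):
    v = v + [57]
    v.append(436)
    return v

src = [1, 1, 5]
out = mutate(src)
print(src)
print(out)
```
[1, 1, 5]
[1, 1, 5, 57, 436]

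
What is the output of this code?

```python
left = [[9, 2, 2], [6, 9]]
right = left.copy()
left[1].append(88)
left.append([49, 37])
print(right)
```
[[9, 2, 2], [6, 9, 88]]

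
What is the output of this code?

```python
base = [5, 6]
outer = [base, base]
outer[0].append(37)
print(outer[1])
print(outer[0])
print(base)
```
[5, 6, 37]
[5, 6, 37]
[5, 6, 37]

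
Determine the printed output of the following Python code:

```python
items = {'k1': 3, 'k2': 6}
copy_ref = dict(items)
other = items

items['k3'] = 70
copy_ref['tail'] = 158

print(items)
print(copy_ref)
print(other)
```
{'k1': 3, 'k2': 6, 'k3': 70}
{'k1': 3, 'k2': 6, 'tail': 158}
{'k1': 3, 'k2': 6, 'k3': 70}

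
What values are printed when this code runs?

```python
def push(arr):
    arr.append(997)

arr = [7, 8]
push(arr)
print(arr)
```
[7, 8, 997]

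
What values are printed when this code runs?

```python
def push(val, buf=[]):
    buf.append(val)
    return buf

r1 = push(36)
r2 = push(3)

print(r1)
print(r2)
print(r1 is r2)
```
[36, 3]
[36, 3]
True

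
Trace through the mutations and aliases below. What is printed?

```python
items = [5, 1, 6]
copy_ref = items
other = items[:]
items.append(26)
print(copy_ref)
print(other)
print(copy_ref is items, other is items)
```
[5, 1, 6, 26]
[5, 1, 6]
True False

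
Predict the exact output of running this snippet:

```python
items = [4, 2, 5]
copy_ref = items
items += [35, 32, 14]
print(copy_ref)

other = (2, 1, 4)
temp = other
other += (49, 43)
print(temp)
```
[4, 2, 5, 35, 32, 14]
(2, 1, 4)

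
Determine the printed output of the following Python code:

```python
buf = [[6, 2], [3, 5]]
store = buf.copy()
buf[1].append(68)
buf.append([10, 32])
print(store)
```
[[6, 2], [3, 5, 68]]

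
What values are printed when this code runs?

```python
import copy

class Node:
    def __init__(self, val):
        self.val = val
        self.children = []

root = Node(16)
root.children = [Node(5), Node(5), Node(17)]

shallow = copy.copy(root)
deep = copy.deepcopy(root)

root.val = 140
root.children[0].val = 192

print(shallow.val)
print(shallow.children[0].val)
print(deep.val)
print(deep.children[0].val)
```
16
192
16
5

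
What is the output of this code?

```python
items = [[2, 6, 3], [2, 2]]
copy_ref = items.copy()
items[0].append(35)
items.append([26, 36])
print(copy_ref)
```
[[2, 6, 3, 35], [2, 2]]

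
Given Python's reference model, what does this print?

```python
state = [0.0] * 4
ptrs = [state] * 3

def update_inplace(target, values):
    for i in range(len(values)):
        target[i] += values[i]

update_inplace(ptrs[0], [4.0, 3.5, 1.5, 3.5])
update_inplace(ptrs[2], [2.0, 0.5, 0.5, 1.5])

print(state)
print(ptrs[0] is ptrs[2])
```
[6.0, 4.0, 2.0, 5.0]
True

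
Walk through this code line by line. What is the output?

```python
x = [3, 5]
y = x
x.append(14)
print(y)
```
[3, 5, 14]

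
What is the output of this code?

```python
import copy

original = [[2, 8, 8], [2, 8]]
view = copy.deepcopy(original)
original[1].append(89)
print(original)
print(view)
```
[[2, 8, 8], [2, 8, 89]]
[[2, 8, 8], [2, 8]]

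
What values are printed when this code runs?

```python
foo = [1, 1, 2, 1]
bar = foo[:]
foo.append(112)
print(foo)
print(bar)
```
[1, 1, 2, 1, 112]
[1, 1, 2, 1]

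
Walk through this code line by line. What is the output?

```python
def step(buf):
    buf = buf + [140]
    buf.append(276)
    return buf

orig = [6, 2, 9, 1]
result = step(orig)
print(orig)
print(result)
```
[6, 2, 9, 1]
[6, 2, 9, 1, 140, 276]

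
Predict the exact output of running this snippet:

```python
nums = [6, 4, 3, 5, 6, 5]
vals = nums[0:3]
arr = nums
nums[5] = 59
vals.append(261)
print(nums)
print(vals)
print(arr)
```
[6, 4, 3, 5, 6, 59]
[6, 4, 3, 261]
[6, 4, 3, 5, 6, 59]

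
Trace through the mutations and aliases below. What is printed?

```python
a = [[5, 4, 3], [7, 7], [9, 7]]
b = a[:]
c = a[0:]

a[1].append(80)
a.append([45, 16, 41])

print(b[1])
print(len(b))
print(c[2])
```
[7, 7, 80]
3
[9, 7]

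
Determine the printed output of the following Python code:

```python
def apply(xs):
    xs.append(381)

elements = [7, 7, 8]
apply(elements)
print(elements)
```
[7, 7, 8, 381]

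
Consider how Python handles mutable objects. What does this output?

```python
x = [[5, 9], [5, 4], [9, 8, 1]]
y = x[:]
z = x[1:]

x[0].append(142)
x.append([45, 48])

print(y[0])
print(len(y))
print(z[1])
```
[5, 9, 142]
3
[9, 8, 1]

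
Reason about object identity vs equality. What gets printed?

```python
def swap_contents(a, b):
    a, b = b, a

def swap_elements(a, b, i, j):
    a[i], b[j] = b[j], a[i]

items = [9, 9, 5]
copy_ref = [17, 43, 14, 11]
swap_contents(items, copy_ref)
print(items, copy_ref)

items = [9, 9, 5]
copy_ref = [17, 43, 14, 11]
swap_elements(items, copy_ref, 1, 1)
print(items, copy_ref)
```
[9, 9, 5] [17, 43, 14, 11]
[9, 43, 5] [17, 9, 14, 11]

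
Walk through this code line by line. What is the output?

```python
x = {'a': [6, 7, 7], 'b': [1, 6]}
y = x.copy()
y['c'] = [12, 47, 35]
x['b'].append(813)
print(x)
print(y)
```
{'a': [6, 7, 7], 'b': [1, 6, 813]}
{'a': [6, 7, 7], 'b': [1, 6, 813], 'c': [12, 47, 35]}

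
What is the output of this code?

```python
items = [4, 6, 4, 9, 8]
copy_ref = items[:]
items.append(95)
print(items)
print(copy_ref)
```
[4, 6, 4, 9, 8, 95]
[4, 6, 4, 9, 8]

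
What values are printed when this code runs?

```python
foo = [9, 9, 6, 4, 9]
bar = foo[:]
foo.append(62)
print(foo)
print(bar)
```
[9, 9, 6, 4, 9, 62]
[9, 9, 6, 4, 9]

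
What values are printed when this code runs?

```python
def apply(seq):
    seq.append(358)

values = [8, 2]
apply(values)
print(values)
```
[8, 2, 358]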